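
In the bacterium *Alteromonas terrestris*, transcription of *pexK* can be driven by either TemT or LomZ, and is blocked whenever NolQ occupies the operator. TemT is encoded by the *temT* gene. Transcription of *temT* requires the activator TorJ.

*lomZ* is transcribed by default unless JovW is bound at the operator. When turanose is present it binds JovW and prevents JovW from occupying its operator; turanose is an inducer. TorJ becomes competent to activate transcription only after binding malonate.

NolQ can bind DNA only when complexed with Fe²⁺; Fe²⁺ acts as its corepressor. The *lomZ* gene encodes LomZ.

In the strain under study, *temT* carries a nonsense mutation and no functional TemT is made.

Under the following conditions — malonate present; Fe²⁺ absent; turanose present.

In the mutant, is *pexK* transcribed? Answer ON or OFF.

ON

Fe²⁺ is absent, so NolQ is inactive.
TemT is non-functional in this strain, so it has no effect.
Turanose is present, so JovW is inactive.
With no repressor bound, *lomZ* is transcribed.
So LomZ is produced and active.
Activator LomZ is present, so *pexK* is transcribed.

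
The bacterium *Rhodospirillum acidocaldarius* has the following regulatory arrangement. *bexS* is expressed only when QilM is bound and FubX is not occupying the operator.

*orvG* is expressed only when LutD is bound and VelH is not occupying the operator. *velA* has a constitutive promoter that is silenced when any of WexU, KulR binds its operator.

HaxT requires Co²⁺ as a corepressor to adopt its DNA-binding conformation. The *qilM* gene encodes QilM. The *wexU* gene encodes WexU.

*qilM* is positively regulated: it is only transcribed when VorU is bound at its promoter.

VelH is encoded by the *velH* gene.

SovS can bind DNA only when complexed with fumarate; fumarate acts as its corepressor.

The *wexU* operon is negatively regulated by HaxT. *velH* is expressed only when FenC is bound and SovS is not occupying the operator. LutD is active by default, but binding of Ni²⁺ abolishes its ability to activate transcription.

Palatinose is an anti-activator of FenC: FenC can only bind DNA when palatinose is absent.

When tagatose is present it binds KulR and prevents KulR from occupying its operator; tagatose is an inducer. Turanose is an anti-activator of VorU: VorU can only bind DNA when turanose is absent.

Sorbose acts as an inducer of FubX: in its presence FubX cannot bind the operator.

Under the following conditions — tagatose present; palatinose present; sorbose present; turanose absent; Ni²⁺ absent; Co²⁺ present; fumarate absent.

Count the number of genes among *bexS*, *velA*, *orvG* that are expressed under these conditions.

Sorbose is present, so FubX is inactive.
Turanose is absent, so VorU is active.
No repressor is bound and VorU is active, so *qilM* is transcribed.
So QilM is produced and active.
No repressor is bound and QilM is active, so *bexS* is transcribed.
→ *bexS* is ON.
Co²⁺ is present, so HaxT is active.
With repressor HaxT bound, *wexU* is not transcribed.
So WexU is not produced.
Tagatose is present, so KulR is inactive.
With no repressor bound, *velA* is transcribed.
→ *velA* is ON.
Fumarate is absent, so SovS is inactive.
Palatinose is present, so FenC is inactive.
Required activator FenC is absent, so *velH* is not transcribed.
So VelH is not produced.
Ni²⁺ is absent, so LutD is active.
No repressor is bound and LutD is active, so *orvG* is transcribed.
→ *orvG* is ON.
3 of the 3 genes are transcribed.

3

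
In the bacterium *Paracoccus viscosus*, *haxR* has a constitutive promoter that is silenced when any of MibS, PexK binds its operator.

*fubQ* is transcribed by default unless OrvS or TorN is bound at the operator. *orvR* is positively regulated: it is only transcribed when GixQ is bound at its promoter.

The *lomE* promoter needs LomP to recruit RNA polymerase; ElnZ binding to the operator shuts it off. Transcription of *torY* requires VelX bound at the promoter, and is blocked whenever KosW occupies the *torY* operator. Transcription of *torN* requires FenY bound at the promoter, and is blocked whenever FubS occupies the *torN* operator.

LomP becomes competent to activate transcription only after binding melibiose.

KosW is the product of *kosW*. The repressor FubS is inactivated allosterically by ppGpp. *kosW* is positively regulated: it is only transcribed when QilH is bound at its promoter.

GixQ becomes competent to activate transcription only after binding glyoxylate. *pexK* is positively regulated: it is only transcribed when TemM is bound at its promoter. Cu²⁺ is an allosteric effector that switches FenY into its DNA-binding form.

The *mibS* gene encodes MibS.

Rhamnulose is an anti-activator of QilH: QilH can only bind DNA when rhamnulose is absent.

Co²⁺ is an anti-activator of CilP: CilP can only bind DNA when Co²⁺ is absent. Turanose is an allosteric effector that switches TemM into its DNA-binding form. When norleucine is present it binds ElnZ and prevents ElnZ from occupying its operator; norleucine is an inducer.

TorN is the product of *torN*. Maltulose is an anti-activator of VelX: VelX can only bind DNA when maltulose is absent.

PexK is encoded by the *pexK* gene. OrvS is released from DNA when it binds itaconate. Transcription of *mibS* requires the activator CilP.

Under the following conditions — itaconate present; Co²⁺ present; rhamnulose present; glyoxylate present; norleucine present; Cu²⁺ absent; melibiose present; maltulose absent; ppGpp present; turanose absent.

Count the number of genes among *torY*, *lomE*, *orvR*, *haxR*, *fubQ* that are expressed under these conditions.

5

Maltulose is absent, so VelX is active.
Rhamnulose is present, so QilH is inactive.
Required activator QilH is absent, so *kosW* is not transcribed.
So KosW is not produced.
No repressor is bound and VelX is active, so *torY* is transcribed.
→ *torY* is ON.
Norleucine is present, so ElnZ is inactive.
Melibiose is present, so LomP is active.
No repressor is bound and LomP is active, so *lomE* is transcribed.
→ *lomE* is ON.
Glyoxylate is present, so GixQ is active.
No repressor is bound and GixQ is active, so *orvR* is transcribed.
→ *orvR* is ON.
Co²⁺ is present, so CilP is inactive.
Required activator CilP is absent, so *mibS* is not transcribed.
So MibS is not produced.
Turanose is absent, so TemM is inactive.
Required activator TemM is absent, so *pexK* is not transcribed.
So PexK is not produced.
With no repressor bound, *haxR* is transcribed.
→ *haxR* is ON.
Itaconate is present, so OrvS is inactive.
ppGpp is present, so FubS is inactive.
Cu²⁺ is absent, so FenY is inactive.
Required activator FenY is absent, so *torN* is not transcribed.
So TorN is not produced.
With no repressor bound, *fubQ* is transcribed.
→ *fubQ* is ON.
5 of the 5 genes are transcribed.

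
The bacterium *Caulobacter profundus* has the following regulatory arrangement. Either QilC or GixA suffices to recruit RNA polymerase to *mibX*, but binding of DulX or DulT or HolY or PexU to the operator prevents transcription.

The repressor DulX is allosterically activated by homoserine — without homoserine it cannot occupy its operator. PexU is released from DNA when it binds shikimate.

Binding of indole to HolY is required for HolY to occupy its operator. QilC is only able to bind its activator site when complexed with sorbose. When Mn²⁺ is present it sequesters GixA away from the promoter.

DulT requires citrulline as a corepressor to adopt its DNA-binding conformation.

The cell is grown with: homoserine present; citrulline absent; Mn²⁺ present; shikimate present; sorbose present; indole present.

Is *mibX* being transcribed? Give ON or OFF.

Sorbose is present, so QilC is active.
Homoserine is present, so DulX is active.
Citrulline is absent, so DulT is inactive.
Indole is present, so HolY is active.
Mn²⁺ is present, so GixA is inactive.
Shikimate is present, so PexU is inactive.
With repressor DulX bound, *mibX* is not transcribed.

OFF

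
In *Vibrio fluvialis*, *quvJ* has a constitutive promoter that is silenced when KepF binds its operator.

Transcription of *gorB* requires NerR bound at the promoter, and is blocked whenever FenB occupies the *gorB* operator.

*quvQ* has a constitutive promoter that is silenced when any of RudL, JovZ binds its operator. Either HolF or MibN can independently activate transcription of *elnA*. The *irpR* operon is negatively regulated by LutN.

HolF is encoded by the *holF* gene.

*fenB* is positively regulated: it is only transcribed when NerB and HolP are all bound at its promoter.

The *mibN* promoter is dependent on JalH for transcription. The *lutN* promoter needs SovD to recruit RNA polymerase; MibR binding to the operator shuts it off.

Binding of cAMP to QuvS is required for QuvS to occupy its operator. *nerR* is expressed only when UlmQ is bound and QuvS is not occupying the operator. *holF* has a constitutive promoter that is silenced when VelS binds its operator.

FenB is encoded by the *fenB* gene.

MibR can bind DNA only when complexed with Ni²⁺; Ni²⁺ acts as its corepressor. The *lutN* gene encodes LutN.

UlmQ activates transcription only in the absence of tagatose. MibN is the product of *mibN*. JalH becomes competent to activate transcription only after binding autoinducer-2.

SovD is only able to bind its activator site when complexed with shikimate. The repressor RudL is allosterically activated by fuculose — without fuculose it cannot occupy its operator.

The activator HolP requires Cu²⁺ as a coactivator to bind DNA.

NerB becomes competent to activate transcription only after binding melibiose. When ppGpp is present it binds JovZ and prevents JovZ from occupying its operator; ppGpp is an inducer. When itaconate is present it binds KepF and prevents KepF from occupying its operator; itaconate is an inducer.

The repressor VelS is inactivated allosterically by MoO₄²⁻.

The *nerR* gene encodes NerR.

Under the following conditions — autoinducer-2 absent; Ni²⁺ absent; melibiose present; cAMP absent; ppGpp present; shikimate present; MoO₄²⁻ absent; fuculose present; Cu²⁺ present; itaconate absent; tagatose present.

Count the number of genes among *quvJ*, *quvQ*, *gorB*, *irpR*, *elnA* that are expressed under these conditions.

Itaconate is absent, so KepF is active.
With repressor KepF bound, *quvJ* is not transcribed.
→ *quvJ* is OFF.
Fuculose is present, so RudL is active.
ppGpp is present, so JovZ is inactive.
With repressor RudL bound, *quvQ* is not transcribed.
→ *quvQ* is OFF.
Tagatose is present, so UlmQ is inactive.
cAMP is absent, so QuvS is inactive.
Required activator UlmQ is absent, so *nerR* is not transcribed.
So NerR is not produced.
Melibiose is present, so NerB is active.
Cu²⁺ is present, so HolP is active.
No repressor is bound and NerB and HolP are active, so *fenB* is transcribed.
So FenB is produced and active.
With repressor FenB bound, *gorB* is not transcribed.
→ *gorB* is OFF.
Shikimate is present, so SovD is active.
Ni²⁺ is absent, so MibR is inactive.
No repressor is bound and SovD is active, so *lutN* is transcribed.
So LutN is produced and active.
With repressor LutN bound, *irpR* is not transcribed.
→ *irpR* is OFF.
MoO₄²⁻ is absent, so VelS is active.
With repressor VelS bound, *holF* is not transcribed.
So HolF is not produced.
Autoinducer-2 is absent, so JalH is inactive.
Required activator JalH is absent, so *mibN* is not transcribed.
So MibN is not produced.
No activator is available at the *elnA* promoter, so *elnA* is not transcribed.
→ *elnA* is OFF.
0 of the 5 genes are transcribed.

0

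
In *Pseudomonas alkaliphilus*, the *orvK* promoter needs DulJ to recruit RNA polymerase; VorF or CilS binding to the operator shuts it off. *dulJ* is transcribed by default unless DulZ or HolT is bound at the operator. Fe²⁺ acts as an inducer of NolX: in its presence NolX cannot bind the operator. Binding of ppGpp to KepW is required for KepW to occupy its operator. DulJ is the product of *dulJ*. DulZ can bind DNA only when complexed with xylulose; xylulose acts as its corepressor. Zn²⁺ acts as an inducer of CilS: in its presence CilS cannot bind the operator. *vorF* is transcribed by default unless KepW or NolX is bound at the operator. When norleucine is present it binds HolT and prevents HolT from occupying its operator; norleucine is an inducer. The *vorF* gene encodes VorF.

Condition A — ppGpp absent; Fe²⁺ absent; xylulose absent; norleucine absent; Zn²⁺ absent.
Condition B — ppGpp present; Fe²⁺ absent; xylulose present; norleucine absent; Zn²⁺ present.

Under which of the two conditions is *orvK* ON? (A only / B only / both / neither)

neither

Condition A:
ppGpp is absent, so KepW is inactive.
Fe²⁺ is absent, so NolX is active.
With repressor NolX bound, *vorF* is not transcribed.
So VorF is not produced.
Xylulose is absent, so DulZ is inactive.
Norleucine is absent, so HolT is active.
With repressor HolT bound, *dulJ* is not transcribed.
So DulJ is not produced.
Zn²⁺ is absent, so CilS is active.
With repressor CilS bound, *orvK* is not transcribed.
→ *orvK* is OFF in A.
Condition B:
ppGpp is present, so KepW is active.
Fe²⁺ is absent, so NolX is active.
With repressor KepW bound, *vorF* is not transcribed.
So VorF is not produced.
Xylulose is present, so DulZ is active.
Norleucine is absent, so HolT is active.
With repressor DulZ bound, *dulJ* is not transcribed.
So DulJ is not produced.
Zn²⁺ is present, so CilS is inactive.
Required activator DulJ is absent, so *orvK* is not transcribed.
→ *orvK* is OFF in B.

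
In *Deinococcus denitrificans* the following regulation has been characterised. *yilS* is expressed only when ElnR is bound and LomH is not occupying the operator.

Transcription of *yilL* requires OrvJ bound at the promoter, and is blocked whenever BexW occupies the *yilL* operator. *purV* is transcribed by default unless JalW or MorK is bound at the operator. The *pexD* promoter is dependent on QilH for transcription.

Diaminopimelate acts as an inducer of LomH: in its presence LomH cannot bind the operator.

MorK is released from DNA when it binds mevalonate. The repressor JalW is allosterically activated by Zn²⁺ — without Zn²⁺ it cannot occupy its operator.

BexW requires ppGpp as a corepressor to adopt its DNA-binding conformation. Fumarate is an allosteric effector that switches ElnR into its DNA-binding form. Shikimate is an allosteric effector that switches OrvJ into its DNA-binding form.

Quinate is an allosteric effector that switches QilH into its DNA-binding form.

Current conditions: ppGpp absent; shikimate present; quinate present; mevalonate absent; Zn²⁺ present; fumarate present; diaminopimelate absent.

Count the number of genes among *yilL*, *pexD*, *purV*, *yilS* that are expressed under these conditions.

2

Shikimate is present, so OrvJ is active.
ppGpp is absent, so BexW is inactive.
No repressor is bound and OrvJ is active, so *yilL* is transcribed.
→ *yilL* is ON.
Quinate is present, so QilH is active.
No repressor is bound and QilH is active, so *pexD* is transcribed.
→ *pexD* is ON.
Zn²⁺ is present, so JalW is active.
Mevalonate is absent, so MorK is active.
With repressor JalW bound, *purV* is not transcribed.
→ *purV* is OFF.
Diaminopimelate is absent, so LomH is active.
Fumarate is present, so ElnR is active.
With repressor LomH bound, *yilS* is not transcribed.
→ *yilS* is OFF.
2 of the 4 genes are transcribed.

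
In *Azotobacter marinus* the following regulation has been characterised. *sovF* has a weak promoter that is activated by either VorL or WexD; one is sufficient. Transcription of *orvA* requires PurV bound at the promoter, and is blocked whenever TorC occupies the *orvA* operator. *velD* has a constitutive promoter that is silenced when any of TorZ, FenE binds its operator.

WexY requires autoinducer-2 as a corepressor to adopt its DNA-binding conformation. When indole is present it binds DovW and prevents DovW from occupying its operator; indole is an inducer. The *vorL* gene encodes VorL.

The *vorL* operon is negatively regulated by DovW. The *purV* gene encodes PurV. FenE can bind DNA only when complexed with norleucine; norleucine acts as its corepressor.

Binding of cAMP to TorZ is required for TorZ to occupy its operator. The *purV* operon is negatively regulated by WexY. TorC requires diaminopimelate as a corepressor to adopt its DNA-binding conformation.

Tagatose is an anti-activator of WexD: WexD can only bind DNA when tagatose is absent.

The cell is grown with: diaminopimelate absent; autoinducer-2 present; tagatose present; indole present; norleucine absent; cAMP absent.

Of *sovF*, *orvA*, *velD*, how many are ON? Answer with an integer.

Indole is present, so DovW is inactive.
With no repressor bound, *vorL* is transcribed.
So VorL is produced and active.
Tagatose is present, so WexD is inactive.
Activator VorL is present, so *sovF* is transcribed.
→ *sovF* is ON.
Diaminopimelate is absent, so TorC is inactive.
Autoinducer-2 is present, so WexY is active.
With repressor WexY bound, *purV* is not transcribed.
So PurV is not produced.
Required activator PurV is absent, so *orvA* is not transcribed.
→ *orvA* is OFF.
cAMP is absent, so TorZ is inactive.
Norleucine is absent, so FenE is inactive.
With no repressor bound, *velD* is transcribed.
→ *velD* is ON.
2 of the 3 genes are transcribed.

2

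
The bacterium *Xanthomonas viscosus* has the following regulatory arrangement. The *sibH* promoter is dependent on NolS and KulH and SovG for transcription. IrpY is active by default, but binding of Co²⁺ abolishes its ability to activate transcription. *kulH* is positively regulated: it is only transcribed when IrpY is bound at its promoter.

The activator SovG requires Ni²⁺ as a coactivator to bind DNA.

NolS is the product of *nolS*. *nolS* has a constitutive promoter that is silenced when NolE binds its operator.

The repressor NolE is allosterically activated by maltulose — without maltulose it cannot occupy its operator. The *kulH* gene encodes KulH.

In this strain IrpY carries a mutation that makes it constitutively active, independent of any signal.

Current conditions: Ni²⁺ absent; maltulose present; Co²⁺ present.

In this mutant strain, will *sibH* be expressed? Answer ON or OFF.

OFF

Maltulose is present, so NolE is active.
With repressor NolE bound, *nolS* is not transcribed.
So NolS is not produced.
IrpY is constitutively active in this strain.
No repressor is bound and IrpY is active, so *kulH* is transcribed.
So KulH is produced and active.
Ni²⁺ is absent, so SovG is inactive.
Required activator NolS is absent, so *sibH* is not transcribed.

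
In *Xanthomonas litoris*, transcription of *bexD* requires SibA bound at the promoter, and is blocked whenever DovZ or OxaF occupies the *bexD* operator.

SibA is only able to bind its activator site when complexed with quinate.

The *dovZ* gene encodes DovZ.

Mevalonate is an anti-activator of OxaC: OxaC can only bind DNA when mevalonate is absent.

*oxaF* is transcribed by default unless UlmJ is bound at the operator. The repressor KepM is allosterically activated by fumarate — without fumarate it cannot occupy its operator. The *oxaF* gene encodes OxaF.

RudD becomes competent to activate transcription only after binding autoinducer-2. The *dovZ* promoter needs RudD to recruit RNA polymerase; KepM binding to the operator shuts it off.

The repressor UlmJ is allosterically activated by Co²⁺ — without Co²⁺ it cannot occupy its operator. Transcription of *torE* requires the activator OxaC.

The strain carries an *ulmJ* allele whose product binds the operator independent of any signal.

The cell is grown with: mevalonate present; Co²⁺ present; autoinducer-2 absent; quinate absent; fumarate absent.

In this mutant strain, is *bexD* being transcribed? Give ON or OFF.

OFF

Quinate is absent, so SibA is inactive.
Autoinducer-2 is absent, so RudD is inactive.
Fumarate is absent, so KepM is inactive.
Required activator RudD is absent, so *dovZ* is not transcribed.
So DovZ is not produced.
UlmJ is constitutively active in this strain.
With repressor UlmJ bound, *oxaF* is not transcribed.
So OxaF is not produced.
Required activator SibA is absent, so *bexD* is not transcribed.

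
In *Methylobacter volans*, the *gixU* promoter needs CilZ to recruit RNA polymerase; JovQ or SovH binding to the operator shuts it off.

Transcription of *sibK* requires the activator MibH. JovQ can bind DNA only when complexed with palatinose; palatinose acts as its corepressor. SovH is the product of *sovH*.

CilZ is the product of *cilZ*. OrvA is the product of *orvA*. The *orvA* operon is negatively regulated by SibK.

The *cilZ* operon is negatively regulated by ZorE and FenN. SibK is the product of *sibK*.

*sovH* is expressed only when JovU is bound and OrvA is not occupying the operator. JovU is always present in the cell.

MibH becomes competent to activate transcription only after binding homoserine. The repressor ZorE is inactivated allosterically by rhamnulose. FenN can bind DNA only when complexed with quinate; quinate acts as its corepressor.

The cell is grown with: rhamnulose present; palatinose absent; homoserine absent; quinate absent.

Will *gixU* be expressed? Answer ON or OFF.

Rhamnulose is present, so ZorE is inactive.
Quinate is absent, so FenN is inactive.
With no repressor bound, *cilZ* is transcribed.
So CilZ is produced and active.
Palatinose is absent, so JovQ is inactive.
Homoserine is absent, so MibH is inactive.
Required activator MibH is absent, so *sibK* is not transcribed.
So SibK is not produced.
With no repressor bound, *orvA* is transcribed.
So OrvA is produced and active.
JovU is produced constitutively and is active.
With repressor OrvA bound, *sovH* is not transcribed.
So SovH is not produced.
No repressor is bound and CilZ is active, so *gixU* is transcribed.

ON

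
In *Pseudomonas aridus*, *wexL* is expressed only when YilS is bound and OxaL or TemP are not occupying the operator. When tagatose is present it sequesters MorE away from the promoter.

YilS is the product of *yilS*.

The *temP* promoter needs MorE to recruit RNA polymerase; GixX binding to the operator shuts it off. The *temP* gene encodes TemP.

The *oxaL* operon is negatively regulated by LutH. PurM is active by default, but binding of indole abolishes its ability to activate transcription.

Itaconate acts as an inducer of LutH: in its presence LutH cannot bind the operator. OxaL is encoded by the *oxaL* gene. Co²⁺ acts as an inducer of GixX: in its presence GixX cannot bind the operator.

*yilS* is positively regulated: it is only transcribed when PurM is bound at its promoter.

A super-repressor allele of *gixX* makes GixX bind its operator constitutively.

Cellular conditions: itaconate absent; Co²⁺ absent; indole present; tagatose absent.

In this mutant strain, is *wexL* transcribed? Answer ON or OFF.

OFF

Indole is present, so PurM is inactive.
Required activator PurM is absent, so *yilS* is not transcribed.
So YilS is not produced.
Itaconate is absent, so LutH is active.
With repressor LutH bound, *oxaL* is not transcribed.
So OxaL is not produced.
Tagatose is absent, so MorE is active.
GixX is constitutively active in this strain.
With repressor GixX bound, *temP* is not transcribed.
So TemP is not produced.
Required activator YilS is absent, so *wexL* is not transcribed.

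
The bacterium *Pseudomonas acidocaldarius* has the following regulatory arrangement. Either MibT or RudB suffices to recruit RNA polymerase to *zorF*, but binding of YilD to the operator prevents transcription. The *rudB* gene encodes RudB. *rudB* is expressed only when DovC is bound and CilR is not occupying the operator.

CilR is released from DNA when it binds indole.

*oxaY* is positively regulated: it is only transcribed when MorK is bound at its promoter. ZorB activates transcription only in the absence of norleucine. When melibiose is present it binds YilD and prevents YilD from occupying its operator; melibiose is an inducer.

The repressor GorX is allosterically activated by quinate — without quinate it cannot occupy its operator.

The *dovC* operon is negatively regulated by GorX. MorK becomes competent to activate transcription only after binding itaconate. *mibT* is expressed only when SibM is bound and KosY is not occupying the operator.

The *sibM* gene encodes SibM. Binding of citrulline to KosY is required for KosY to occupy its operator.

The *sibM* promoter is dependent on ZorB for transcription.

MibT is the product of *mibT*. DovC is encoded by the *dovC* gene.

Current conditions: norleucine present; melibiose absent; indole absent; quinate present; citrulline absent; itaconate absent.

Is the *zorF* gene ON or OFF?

Norleucine is present, so ZorB is inactive.
Required activator ZorB is absent, so *sibM* is not transcribed.
So SibM is not produced.
Citrulline is absent, so KosY is inactive.
Required activator SibM is absent, so *mibT* is not transcribed.
So MibT is not produced.
Melibiose is absent, so YilD is active.
Quinate is present, so GorX is active.
With repressor GorX bound, *dovC* is not transcribed.
So DovC is not produced.
Indole is absent, so CilR is active.
With repressor CilR bound, *rudB* is not transcribed.
So RudB is not produced.
With repressor YilD bound, *zorF* is not transcribed.

OFF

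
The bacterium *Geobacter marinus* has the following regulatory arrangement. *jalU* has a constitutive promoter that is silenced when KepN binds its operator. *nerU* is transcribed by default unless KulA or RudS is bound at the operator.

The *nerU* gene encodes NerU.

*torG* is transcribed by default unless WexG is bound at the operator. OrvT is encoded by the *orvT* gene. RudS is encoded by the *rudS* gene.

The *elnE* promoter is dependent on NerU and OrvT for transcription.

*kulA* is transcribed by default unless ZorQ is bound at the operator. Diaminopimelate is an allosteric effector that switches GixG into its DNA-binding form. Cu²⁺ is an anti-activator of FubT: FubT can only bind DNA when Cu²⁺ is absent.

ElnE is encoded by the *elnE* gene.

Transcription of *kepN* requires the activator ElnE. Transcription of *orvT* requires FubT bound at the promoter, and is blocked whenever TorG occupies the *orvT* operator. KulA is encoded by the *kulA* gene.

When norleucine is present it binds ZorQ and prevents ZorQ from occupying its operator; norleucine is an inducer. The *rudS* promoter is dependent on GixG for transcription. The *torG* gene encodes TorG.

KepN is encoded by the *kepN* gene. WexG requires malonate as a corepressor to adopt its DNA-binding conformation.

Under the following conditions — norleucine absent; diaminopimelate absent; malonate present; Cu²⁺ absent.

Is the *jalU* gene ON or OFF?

OFF

Norleucine is absent, so ZorQ is active.
With repressor ZorQ bound, *kulA* is not transcribed.
So KulA is not produced.
Diaminopimelate is absent, so GixG is inactive.
Required activator GixG is absent, so *rudS* is not transcribed.
So RudS is not produced.
With no repressor bound, *nerU* is transcribed.
So NerU is produced and active.
Cu²⁺ is absent, so FubT is active.
Malonate is present, so WexG is active.
With repressor WexG bound, *torG* is not transcribed.
So TorG is not produced.
No repressor is bound and FubT is active, so *orvT* is transcribed.
So OrvT is produced and active.
No repressor is bound and NerU and OrvT are active, so *elnE* is transcribed.
So ElnE is produced and active.
No repressor is bound and ElnE is active, so *kepN* is transcribed.
So KepN is produced and active.
With repressor KepN bound, *jalU* is not transcribed.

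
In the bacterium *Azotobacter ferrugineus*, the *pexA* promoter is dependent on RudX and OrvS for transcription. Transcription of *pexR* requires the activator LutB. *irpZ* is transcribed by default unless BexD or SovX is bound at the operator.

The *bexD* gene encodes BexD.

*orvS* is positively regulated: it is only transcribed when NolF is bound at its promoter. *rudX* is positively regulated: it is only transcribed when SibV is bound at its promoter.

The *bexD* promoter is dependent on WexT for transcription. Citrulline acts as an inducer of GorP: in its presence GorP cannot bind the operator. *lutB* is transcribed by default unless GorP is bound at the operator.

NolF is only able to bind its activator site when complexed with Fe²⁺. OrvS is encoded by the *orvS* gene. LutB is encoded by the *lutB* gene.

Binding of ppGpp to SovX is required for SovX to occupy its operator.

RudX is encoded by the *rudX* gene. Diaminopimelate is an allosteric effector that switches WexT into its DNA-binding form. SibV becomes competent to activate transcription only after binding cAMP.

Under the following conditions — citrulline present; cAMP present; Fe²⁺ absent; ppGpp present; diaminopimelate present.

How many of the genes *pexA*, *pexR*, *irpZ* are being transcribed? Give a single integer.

1

cAMP is present, so SibV is active.
No repressor is bound and SibV is active, so *rudX* is transcribed.
So RudX is produced and active.
Fe²⁺ is absent, so NolF is inactive.
Required activator NolF is absent, so *orvS* is not transcribed.
So OrvS is not produced.
Required activator OrvS is absent, so *pexA* is not transcribed.
→ *pexA* is OFF.
Citrulline is present, so GorP is inactive.
With no repressor bound, *lutB* is transcribed.
So LutB is produced and active.
No repressor is bound and LutB is active, so *pexR* is transcribed.
→ *pexR* is ON.
Diaminopimelate is present, so WexT is active.
No repressor is bound and WexT is active, so *bexD* is transcribed.
So BexD is produced and active.
ppGpp is present, so SovX is active.
With repressor BexD bound, *irpZ* is not transcribed.
→ *irpZ* is OFF.
1 of the 3 genes is transcribed.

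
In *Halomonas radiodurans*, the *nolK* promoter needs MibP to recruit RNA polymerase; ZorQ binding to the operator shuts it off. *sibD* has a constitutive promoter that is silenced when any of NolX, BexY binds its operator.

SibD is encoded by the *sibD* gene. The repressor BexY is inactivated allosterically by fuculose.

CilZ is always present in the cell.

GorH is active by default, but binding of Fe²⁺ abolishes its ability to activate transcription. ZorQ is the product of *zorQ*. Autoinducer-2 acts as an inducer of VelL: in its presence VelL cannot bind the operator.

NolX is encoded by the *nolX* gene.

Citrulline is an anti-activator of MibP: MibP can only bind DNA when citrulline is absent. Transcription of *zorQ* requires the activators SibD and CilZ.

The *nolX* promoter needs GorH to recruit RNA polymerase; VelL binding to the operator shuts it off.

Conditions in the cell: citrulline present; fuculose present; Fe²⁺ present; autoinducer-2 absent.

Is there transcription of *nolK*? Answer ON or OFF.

OFF

Citrulline is present, so MibP is inactive.
Fe²⁺ is present, so GorH is inactive.
Autoinducer-2 is absent, so VelL is active.
With repressor VelL bound, *nolX* is not transcribed.
So NolX is not produced.
Fuculose is present, so BexY is inactive.
With no repressor bound, *sibD* is transcribed.
So SibD is produced and active.
CilZ is produced constitutively and is active.
No repressor is bound and SibD and CilZ are active, so *zorQ* is transcribed.
So ZorQ is produced and active.
With repressor ZorQ bound, *nolK* is not transcribed.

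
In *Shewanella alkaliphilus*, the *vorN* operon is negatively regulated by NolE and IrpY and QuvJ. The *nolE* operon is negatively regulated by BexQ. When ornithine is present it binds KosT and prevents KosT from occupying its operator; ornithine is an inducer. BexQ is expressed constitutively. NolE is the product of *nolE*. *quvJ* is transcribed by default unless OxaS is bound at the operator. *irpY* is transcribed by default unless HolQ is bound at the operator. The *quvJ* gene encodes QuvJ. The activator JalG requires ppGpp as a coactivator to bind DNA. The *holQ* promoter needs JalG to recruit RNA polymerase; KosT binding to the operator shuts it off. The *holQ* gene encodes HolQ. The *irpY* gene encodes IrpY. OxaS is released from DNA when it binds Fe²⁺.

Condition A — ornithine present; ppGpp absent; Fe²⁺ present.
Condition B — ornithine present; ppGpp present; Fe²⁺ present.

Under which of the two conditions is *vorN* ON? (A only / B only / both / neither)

Condition A:
BexQ is produced constitutively and is active.
With repressor BexQ bound, *nolE* is not transcribed.
So NolE is not produced.
Ornithine is present, so KosT is inactive.
ppGpp is absent, so JalG is inactive.
Required activator JalG is absent, so *holQ* is not transcribed.
So HolQ is not produced.
With no repressor bound, *irpY* is transcribed.
So IrpY is produced and active.
Fe²⁺ is present, so OxaS is inactive.
With no repressor bound, *quvJ* is transcribed.
So QuvJ is produced and active.
With repressor IrpY bound, *vorN* is not transcribed.
→ *vorN* is OFF in A.
Condition B:
BexQ is produced constitutively and is active.
With repressor BexQ bound, *nolE* is not transcribed.
So NolE is not produced.
Ornithine is present, so KosT is inactive.
ppGpp is present, so JalG is active.
No repressor is bound and JalG is active, so *holQ* is transcribed.
So HolQ is produced and active.
With repressor HolQ bound, *irpY* is not transcribed.
So IrpY is not produced.
Fe²⁺ is present, so OxaS is inactive.
With no repressor bound, *quvJ* is transcribed.
So QuvJ is produced and active.
With repressor QuvJ bound, *vorN* is not transcribed.
→ *vorN* is OFF in B.

neither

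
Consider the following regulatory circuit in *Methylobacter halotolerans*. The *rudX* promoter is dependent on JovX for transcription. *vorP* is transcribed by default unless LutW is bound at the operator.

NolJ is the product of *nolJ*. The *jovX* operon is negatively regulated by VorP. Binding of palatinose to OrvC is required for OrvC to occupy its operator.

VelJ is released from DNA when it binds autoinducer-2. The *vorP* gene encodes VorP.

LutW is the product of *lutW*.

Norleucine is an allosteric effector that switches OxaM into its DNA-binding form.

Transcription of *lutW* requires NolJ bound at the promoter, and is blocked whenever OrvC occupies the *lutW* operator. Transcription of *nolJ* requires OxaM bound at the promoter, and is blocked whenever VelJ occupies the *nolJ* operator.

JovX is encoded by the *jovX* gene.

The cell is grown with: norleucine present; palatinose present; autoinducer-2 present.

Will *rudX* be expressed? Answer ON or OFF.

Norleucine is present, so OxaM is active.
Autoinducer-2 is present, so VelJ is inactive.
No repressor is bound and OxaM is active, so *nolJ* is transcribed.
So NolJ is produced and active.
Palatinose is present, so OrvC is active.
With repressor OrvC bound, *lutW* is not transcribed.
So LutW is not produced.
With no repressor bound, *vorP* is transcribed.
So VorP is produced and active.
With repressor VorP bound, *jovX* is not transcribed.
So JovX is not produced.
Required activator JovX is absent, so *rudX* is not transcribed.

OFF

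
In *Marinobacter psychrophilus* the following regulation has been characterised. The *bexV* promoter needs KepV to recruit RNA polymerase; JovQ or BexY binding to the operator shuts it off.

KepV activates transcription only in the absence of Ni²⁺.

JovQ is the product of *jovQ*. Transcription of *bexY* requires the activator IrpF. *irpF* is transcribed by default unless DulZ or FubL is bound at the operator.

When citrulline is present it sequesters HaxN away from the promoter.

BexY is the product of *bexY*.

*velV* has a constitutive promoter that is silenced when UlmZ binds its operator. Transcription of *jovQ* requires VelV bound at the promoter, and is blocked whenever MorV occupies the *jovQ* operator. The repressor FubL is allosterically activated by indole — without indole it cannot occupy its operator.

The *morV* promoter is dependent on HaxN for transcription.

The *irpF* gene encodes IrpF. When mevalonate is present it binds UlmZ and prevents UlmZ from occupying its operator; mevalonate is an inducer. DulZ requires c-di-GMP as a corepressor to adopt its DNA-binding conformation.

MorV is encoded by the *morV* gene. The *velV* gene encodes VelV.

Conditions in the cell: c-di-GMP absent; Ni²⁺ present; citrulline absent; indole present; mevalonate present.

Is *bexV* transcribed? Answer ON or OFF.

Ni²⁺ is present, so KepV is inactive.
Mevalonate is present, so UlmZ is inactive.
With no repressor bound, *velV* is transcribed.
So VelV is produced and active.
Citrulline is absent, so HaxN is active.
No repressor is bound and HaxN is active, so *morV* is transcribed.
So MorV is produced and active.
With repressor MorV bound, *jovQ* is not transcribed.
So JovQ is not produced.
c-di-GMP is absent, so DulZ is inactive.
Indole is present, so FubL is active.
With repressor FubL bound, *irpF* is not transcribed.
So IrpF is not produced.
Required activator IrpF is absent, so *bexY* is not transcribed.
So BexY is not produced.
Required activator KepV is absent, so *bexV* is not transcribed.

OFF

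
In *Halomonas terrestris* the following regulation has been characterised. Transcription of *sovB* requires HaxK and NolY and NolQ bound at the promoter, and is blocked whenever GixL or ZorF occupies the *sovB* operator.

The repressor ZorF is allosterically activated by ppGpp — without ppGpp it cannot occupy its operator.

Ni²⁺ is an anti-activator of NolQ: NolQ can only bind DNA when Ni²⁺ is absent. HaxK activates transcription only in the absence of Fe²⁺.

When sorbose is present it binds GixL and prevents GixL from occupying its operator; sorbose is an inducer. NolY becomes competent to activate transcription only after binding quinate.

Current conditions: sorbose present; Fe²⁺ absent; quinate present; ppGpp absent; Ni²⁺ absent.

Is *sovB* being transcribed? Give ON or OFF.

ON

Fe²⁺ is absent, so HaxK is active.
Sorbose is present, so GixL is inactive.
Quinate is present, so NolY is active.
ppGpp is absent, so ZorF is inactive.
Ni²⁺ is absent, so NolQ is active.
No repressor is bound and HaxK and NolY and NolQ are active, so *sovB* is transcribed.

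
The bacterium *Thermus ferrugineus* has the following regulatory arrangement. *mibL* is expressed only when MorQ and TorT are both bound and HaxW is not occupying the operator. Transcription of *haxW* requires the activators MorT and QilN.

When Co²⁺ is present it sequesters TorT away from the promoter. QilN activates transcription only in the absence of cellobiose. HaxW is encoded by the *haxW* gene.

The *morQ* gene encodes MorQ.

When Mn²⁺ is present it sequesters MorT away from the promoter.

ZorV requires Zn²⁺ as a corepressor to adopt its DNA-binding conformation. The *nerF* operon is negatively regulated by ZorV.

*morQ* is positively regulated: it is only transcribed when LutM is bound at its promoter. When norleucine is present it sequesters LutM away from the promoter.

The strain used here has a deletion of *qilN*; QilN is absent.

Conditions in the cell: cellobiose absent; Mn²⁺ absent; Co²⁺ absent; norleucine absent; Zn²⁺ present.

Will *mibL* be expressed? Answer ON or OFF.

Mn²⁺ is absent, so MorT is active.
QilN is non-functional in this strain, so it has no effect.
Required activator QilN is absent, so *haxW* is not transcribed.
So HaxW is not produced.
Norleucine is absent, so LutM is active.
No repressor is bound and LutM is active, so *morQ* is transcribed.
So MorQ is produced and active.
Co²⁺ is absent, so TorT is active.
No repressor is bound and MorQ and TorT are active, so *mibL* is transcribed.

ON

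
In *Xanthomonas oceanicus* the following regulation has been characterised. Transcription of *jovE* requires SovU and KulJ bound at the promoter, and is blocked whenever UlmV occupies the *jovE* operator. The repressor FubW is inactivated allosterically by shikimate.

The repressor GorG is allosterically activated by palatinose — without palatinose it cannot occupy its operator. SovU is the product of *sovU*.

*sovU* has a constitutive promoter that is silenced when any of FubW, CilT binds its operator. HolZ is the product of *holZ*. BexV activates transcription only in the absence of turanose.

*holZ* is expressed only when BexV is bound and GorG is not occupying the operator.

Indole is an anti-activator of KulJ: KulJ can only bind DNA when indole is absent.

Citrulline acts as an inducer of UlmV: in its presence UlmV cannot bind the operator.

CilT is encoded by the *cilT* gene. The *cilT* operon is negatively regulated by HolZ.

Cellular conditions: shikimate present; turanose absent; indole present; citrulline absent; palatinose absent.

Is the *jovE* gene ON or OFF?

OFF

Shikimate is present, so FubW is inactive.
Turanose is absent, so BexV is active.
Palatinose is absent, so GorG is inactive.
No repressor is bound and BexV is active, so *holZ* is transcribed.
So HolZ is produced and active.
With repressor HolZ bound, *cilT* is not transcribed.
So CilT is not produced.
With no repressor bound, *sovU* is transcribed.
So SovU is produced and active.
Citrulline is absent, so UlmV is active.
Indole is present, so KulJ is inactive.
With repressor UlmV bound, *jovE* is not transcribed.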